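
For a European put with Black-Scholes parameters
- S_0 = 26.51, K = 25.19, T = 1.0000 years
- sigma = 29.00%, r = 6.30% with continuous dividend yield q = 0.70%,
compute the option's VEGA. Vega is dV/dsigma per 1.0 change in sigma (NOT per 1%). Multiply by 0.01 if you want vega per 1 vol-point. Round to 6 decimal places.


d1 = 0.5142238963; d2 = 0.2242238963
phi(d1) = 0.3495349784; exp(-qT) = 0.9930244429; exp(-rT) = 0.9389434737
Vega = S * exp(-qT) * phi(d1) * sqrt(T) = 26.5100 * 0.9930244429 * 0.3495349784 * 1.0000000000 = 9.201536

Answer: Vega = 9.201536


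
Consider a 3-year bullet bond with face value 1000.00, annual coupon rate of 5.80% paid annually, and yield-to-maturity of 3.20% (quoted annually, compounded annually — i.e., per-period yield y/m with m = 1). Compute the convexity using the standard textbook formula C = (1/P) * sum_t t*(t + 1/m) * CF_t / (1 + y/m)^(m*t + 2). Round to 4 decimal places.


Answer: Convexity = 10.4898

Derivation:
Coupon per period c = face * coupon_rate / m = 58.000000
Periods per year m = 1; per-period yield y/m = 0.032000
Number of cashflows N = 3
Cashflows (t years, CF_t, discount factor 1/(1+y/m)^(m*t), PV):
  t = 1.0000: CF_t = 58.000000, DF = 0.968992, PV = 56.201550
  t = 2.0000: CF_t = 58.000000, DF = 0.938946, PV = 54.458867
  t = 3.0000: CF_t = 1058.000000, DF = 0.909831, PV = 962.601592
Price P = sum_t PV_t = 1073.262010
Convexity numerator sum_t t*(t + 1/m) * CF_t / (1+y/m)^(m*t + 2):
  t = 1.0000: term = 105.540439
  t = 2.0000: term = 306.803602
  t = 3.0000: term = 10845.970711
Convexity = (1/P) * sum = 11258.314752 / 1073.262010 = 10.489810


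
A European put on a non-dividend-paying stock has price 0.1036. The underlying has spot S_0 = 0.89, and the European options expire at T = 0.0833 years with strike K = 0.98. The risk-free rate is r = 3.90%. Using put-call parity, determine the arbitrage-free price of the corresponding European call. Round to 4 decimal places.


Put-call parity: C - P = S_0 * exp(-qT) - K * exp(-rT).
S_0 * exp(-qT) = 0.8900 * 1.00000000 = 0.89000000
K * exp(-rT) = 0.9800 * 0.99675657 = 0.97682144
C = P + S*exp(-qT) - K*exp(-rT)
C = 0.1036 + 0.89000000 - 0.97682144 = 0.0168

Answer: Call price = 0.0168


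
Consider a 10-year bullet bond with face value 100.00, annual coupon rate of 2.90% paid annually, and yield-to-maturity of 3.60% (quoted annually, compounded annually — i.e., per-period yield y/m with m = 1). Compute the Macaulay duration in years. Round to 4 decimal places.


Answer: Macaulay duration = 8.7796 years

Derivation:
Coupon per period c = face * coupon_rate / m = 2.900000
Periods per year m = 1; per-period yield y/m = 0.036000
Number of cashflows N = 10
Cashflows (t years, CF_t, discount factor 1/(1+y/m)^(m*t), PV):
  t = 1.0000: CF_t = 2.900000, DF = 0.965251, PV = 2.799228
  t = 2.0000: CF_t = 2.900000, DF = 0.931709, PV = 2.701957
  t = 3.0000: CF_t = 2.900000, DF = 0.899333, PV = 2.608067
  t = 4.0000: CF_t = 2.900000, DF = 0.868082, PV = 2.517439
  t = 5.0000: CF_t = 2.900000, DF = 0.837917, PV = 2.429961
  t = 6.0000: CF_t = 2.900000, DF = 0.808801, PV = 2.345522
  t = 7.0000: CF_t = 2.900000, DF = 0.780696, PV = 2.264017
  t = 8.0000: CF_t = 2.900000, DF = 0.753567, PV = 2.185345
  t = 9.0000: CF_t = 2.900000, DF = 0.727381, PV = 2.109406
  t = 10.0000: CF_t = 102.900000, DF = 0.702106, PV = 72.246668
Price P = sum_t PV_t = 94.207609
Macaulay numerator sum_t t * PV_t:
  t * PV_t at t = 1.0000: 2.799228
  t * PV_t at t = 2.0000: 5.403915
  t * PV_t at t = 3.0000: 7.824201
  t * PV_t at t = 4.0000: 10.069756
  t * PV_t at t = 5.0000: 12.149803
  t * PV_t at t = 6.0000: 14.073131
  t * PV_t at t = 7.0000: 15.848120
  t * PV_t at t = 8.0000: 17.482758
  t * PV_t at t = 9.0000: 18.984655
  t * PV_t at t = 10.0000: 722.466677
Macaulay duration D = (sum_t t * PV_t) / P = 827.102243 / 94.207609 = 8.779569


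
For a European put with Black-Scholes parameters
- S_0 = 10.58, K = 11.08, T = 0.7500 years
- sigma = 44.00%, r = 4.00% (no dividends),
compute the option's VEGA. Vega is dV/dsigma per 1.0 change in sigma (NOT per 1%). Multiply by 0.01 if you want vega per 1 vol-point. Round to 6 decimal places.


d1 = 0.1480739292; d2 = -0.2329772484
phi(d1) = 0.3945925847; exp(-qT) = 1.0000000000; exp(-rT) = 0.9704455335
Vega = S * exp(-qT) * phi(d1) * sqrt(T) = 10.5800 * 1.0000000000 * 0.3945925847 * 0.8660254038 = 3.615474

Answer: Vega = 3.615474


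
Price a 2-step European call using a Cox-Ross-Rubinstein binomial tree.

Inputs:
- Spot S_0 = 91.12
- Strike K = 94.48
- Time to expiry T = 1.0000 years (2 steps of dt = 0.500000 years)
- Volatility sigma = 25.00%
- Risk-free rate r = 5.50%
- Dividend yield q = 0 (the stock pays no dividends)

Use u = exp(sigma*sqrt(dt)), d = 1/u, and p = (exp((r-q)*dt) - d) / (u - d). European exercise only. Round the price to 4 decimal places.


dt = T/N = 0.500000
u = exp(sigma*sqrt(dt)) = 1.193365; d = 1/u = 0.837967
p = (exp((r-q)*dt) - d) / (u - d) = 0.534372
Discount per step: exp(-r*dt) = 0.972875
Stock lattice S(k, i) with i counting down-moves:
  k=0: S(0,0) = 91.1200
  k=1: S(1,0) = 108.7394; S(1,1) = 76.3555
  k=2: S(2,0) = 129.7657; S(2,1) = 91.1200; S(2,2) = 63.9834
Terminal payoffs V(N, i) = max(S_T - K, 0):
  V(2,0) = 35.285725; V(2,1) = 0.000000; V(2,2) = 0.000000
Backward induction: V(k, i) = exp(-r*dt) * [p * V(k+1, i) + (1-p) * V(k+1, i+1)].
  V(1,0) = exp(-r*dt) * [p*35.285725 + (1-p)*0.000000] = 18.344251
  V(1,1) = exp(-r*dt) * [p*0.000000 + (1-p)*0.000000] = 0.000000
  V(0,0) = exp(-r*dt) * [p*18.344251 + (1-p)*0.000000] = 9.536762

Answer: Price = V(0,0) = 9.5368


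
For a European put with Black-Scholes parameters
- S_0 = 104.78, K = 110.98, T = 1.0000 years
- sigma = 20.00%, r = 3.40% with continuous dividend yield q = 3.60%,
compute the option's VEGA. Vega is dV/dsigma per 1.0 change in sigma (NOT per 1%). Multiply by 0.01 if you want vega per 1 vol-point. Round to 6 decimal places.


Answer: Vega = 39.544792

Derivation:
d1 = -0.1974354546; d2 = -0.3974354546
phi(d1) = 0.3912420282; exp(-qT) = 0.9646402935; exp(-rT) = 0.9665715046
Vega = S * exp(-qT) * phi(d1) * sqrt(T) = 104.7800 * 0.9646402935 * 0.3912420282 * 1.0000000000 = 39.544792


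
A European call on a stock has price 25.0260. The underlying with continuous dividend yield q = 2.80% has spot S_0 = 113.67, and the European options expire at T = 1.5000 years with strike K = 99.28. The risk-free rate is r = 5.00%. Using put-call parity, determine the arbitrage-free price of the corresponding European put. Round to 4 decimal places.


Put-call parity: C - P = S_0 * exp(-qT) - K * exp(-rT).
S_0 * exp(-qT) = 113.6700 * 0.95886978 = 108.99472796
K * exp(-rT) = 99.2800 * 0.92774349 = 92.10637332
P = C - S*exp(-qT) + K*exp(-rT)
P = 25.0260 - 108.99472796 + 92.10637332 = 8.1376

Answer: Put price = 8.1376


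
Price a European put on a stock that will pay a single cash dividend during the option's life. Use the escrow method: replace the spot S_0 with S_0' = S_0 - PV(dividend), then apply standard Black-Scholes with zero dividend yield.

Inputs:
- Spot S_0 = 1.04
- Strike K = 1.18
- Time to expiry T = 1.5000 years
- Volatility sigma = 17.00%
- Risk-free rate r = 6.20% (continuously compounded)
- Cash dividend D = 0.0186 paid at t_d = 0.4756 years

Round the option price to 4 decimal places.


PV(D) = D * exp(-r * t_d) = 0.0186 * 0.97094331 = 0.01805955
S_0' = S_0 - PV(D) = 1.0400 - 0.01805955 = 1.02194045
d1 = (ln(S_0'/K) + (r + sigma^2/2)*T) / (sigma*sqrt(T)) = -0.13993893
d2 = d1 - sigma*sqrt(T) = -0.34814555
exp(-rT) = 0.91119350
N(-d1) = 0.55564588; N(-d2) = 0.63613456
P = K * exp(-rT) * N(-d2) - S_0' * N(-d1) = 1.1800 * 0.91119350 * 0.63613456 - 1.02194045 * 0.55564588 = 0.1161

Answer: Price = 0.1161


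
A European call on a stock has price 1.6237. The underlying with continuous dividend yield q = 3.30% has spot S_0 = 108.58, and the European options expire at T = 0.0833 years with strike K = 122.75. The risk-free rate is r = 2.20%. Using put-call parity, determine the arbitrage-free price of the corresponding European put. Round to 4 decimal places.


Answer: Put price = 15.8670

Derivation:
Put-call parity: C - P = S_0 * exp(-qT) - K * exp(-rT).
S_0 * exp(-qT) = 108.5800 * 0.99725487 = 108.28193430
K * exp(-rT) = 122.7500 * 0.99816908 = 122.52525435
P = C - S*exp(-qT) + K*exp(-rT)
P = 1.6237 - 108.28193430 + 122.52525435 = 15.8670


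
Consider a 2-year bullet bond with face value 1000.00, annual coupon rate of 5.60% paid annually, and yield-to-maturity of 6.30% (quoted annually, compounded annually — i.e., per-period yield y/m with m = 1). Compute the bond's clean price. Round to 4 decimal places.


Answer: Price = 987.2200

Derivation:
Coupon per period c = face * coupon_rate / m = 56.000000
Periods per year m = 1; per-period yield y/m = 0.063000
Number of cashflows N = 2
Cashflows (t years, CF_t, discount factor 1/(1+y/m)^(m*t), PV):
  t = 1.0000: CF_t = 56.000000, DF = 0.940734, PV = 52.681091
  t = 2.0000: CF_t = 1056.000000, DF = 0.884980, PV = 934.538912
Price P = sum_t PV_t = 987.220003


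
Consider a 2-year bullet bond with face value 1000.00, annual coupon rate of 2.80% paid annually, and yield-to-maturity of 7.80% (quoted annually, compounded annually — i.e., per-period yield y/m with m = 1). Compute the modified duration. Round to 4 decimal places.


Answer: Modified duration = 1.8288

Derivation:
Coupon per period c = face * coupon_rate / m = 28.000000
Periods per year m = 1; per-period yield y/m = 0.078000
Number of cashflows N = 2
Cashflows (t years, CF_t, discount factor 1/(1+y/m)^(m*t), PV):
  t = 1.0000: CF_t = 28.000000, DF = 0.927644, PV = 25.974026
  t = 2.0000: CF_t = 1028.000000, DF = 0.860523, PV = 884.617635
Price P = sum_t PV_t = 910.591661
First compute Macaulay numerator sum_t t * PV_t:
  t * PV_t at t = 1.0000: 25.974026
  t * PV_t at t = 2.0000: 1769.235270
Macaulay duration D = 1795.209296 / 910.591661 = 1.971476
Modified duration = D / (1 + y/m) = 1.971476 / (1 + 0.078000) = 1.828827


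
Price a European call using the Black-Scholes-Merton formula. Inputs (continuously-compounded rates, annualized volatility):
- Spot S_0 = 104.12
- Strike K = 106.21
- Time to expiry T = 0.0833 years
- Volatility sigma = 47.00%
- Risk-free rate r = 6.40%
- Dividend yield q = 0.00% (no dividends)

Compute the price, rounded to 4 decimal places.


Answer: Price = 4.9414

Derivation:
d1 = (ln(S/K) + (r - q + 0.5*sigma^2) * T) / (sigma * sqrt(T)) = -0.03938440
d2 = d1 - sigma * sqrt(T) = -0.17503458
exp(-rT) = 0.99468299; exp(-qT) = 1.00000000
C = S_0 * exp(-qT) * N(d1) - K * exp(-rT) * N(d2)
N(d1) = 0.48429196; N(d2) = 0.43052623
C = 104.1200 * 1.00000000 * 0.48429196 - 106.2100 * 0.99468299 * 0.43052623 = 4.9414


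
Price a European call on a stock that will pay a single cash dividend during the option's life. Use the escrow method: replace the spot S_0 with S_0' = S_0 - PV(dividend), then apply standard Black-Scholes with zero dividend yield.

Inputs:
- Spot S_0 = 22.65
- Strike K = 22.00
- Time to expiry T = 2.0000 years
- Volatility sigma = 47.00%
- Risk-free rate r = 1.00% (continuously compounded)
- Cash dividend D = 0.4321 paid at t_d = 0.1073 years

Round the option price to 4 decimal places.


Answer: Price = 6.0323

Derivation:
PV(D) = D * exp(-r * t_d) = 0.4321 * 0.99892758 = 0.43163661
S_0' = S_0 - PV(D) = 22.6500 - 0.43163661 = 22.21836339
d1 = (ln(S_0'/K) + (r + sigma^2/2)*T) / (sigma*sqrt(T)) = 0.37728912
d2 = d1 - sigma*sqrt(T) = -0.28739125
exp(-rT) = 0.98019867
N(d1) = 0.64702062; N(d2) = 0.38690638
C = S_0' * N(d1) - K * exp(-rT) * N(d2) = 22.21836339 * 0.64702062 - 22.0000 * 0.98019867 * 0.38690638 = 6.0323


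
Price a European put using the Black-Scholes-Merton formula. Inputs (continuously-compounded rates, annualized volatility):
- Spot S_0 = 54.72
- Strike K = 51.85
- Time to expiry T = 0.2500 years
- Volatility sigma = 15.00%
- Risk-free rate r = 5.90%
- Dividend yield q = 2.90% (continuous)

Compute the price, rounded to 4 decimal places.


d1 = (ln(S/K) + (r - q + 0.5*sigma^2) * T) / (sigma * sqrt(T)) = 0.85582452
d2 = d1 - sigma * sqrt(T) = 0.78082452
exp(-rT) = 0.98535825; exp(-qT) = 0.99277622
P = K * exp(-rT) * N(-d2) - S_0 * exp(-qT) * N(-d1)
N(-d1) = 0.19604743; N(-d2) = 0.21745286
P = 51.8500 * 0.98535825 * 0.21745286 - 54.7200 * 0.99277622 * 0.19604743 = 0.4596

Answer: Price = 0.4596


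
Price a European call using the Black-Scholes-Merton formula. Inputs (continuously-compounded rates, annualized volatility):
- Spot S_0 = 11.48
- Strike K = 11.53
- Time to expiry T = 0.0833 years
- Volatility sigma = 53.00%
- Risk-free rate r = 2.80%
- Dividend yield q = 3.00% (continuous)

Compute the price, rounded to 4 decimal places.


d1 = (ln(S/K) + (r - q + 0.5*sigma^2) * T) / (sigma * sqrt(T)) = 0.04698354
d2 = d1 - sigma * sqrt(T) = -0.10598368
exp(-rT) = 0.99767032; exp(-qT) = 0.99750412
C = S_0 * exp(-qT) * N(d1) - K * exp(-rT) * N(d2)
N(d1) = 0.51873683; N(d2) = 0.45779765
C = 11.4800 * 0.99750412 * 0.51873683 - 11.5300 * 0.99767032 * 0.45779765 = 0.6741

Answer: Price = 0.6741


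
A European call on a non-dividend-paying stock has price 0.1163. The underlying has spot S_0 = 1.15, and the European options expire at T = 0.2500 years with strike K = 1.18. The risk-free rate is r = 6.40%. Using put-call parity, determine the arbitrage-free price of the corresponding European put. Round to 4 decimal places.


Put-call parity: C - P = S_0 * exp(-qT) - K * exp(-rT).
S_0 * exp(-qT) = 1.1500 * 1.00000000 = 1.15000000
K * exp(-rT) = 1.1800 * 0.98412732 = 1.16127024
P = C - S*exp(-qT) + K*exp(-rT)
P = 0.1163 - 1.15000000 + 1.16127024 = 0.1276

Answer: Put price = 0.1276


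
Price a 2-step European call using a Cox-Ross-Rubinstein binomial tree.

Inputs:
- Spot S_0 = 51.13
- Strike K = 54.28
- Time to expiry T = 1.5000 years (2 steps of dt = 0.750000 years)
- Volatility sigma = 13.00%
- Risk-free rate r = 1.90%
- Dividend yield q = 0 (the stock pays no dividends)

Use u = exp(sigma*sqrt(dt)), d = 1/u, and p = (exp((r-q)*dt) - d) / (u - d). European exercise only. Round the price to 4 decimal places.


dt = T/N = 0.750000
u = exp(sigma*sqrt(dt)) = 1.119165; d = 1/u = 0.893523
p = (exp((r-q)*dt) - d) / (u - d) = 0.535489
Discount per step: exp(-r*dt) = 0.985851
Stock lattice S(k, i) with i counting down-moves:
  k=0: S(0,0) = 51.1300
  k=1: S(1,0) = 57.2229; S(1,1) = 45.6858
  k=2: S(2,0) = 64.0419; S(2,1) = 51.1300; S(2,2) = 40.8213
Terminal payoffs V(N, i) = max(S_T - K, 0):
  V(2,0) = 9.761929; V(2,1) = 0.000000; V(2,2) = 0.000000
Backward induction: V(k, i) = exp(-r*dt) * [p * V(k+1, i) + (1-p) * V(k+1, i+1)].
  V(1,0) = exp(-r*dt) * [p*9.761929 + (1-p)*0.000000] = 5.153443
  V(1,1) = exp(-r*dt) * [p*0.000000 + (1-p)*0.000000] = 0.000000
  V(0,0) = exp(-r*dt) * [p*5.153443 + (1-p)*0.000000] = 2.720566

Answer: Price = V(0,0) = 2.7206


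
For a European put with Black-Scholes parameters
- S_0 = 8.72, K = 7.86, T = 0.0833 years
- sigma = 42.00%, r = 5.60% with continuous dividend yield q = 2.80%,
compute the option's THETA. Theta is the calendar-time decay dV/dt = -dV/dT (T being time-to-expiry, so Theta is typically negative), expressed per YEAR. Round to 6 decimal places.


d1 = 0.9364192536; d2 = 0.8151999482
phi(d1) = 0.2573343563; exp(-qT) = 0.9976703179; exp(-rT) = 0.9953460633
Theta = -S*exp(-qT)*phi(d1)*sigma/(2*sqrt(T)) + r*K*exp(-rT)*N(-d2) - q*S*exp(-qT)*N(-d1)
N(-d1) = 0.1745286843; N(-d2) = 0.2074789338; sqrt(T) = 0.2886173938
Term 1 = -8.7200 * 0.9976703179 * 0.2573343563 * 0.4200 / (2 * 0.2886173938) = -1.6289137997
Term 2 = 0.0560 * 7.8600 * 0.9953460633 * 0.2074789338 = 0.0908989117
Term 3 = -0.0280 * 8.7200 * 0.9976703179 * 0.1745286843 = -0.0425136490
Theta = -1.6289137997 + (0.0908989117) + (-0.0425136490) = -1.580529

Answer: Theta = -1.580529


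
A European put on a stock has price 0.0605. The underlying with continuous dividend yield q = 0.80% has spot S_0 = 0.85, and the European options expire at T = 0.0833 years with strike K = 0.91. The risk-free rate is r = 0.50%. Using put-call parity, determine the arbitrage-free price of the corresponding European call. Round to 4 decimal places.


Answer: Call price = 0.0003

Derivation:
Put-call parity: C - P = S_0 * exp(-qT) - K * exp(-rT).
S_0 * exp(-qT) = 0.8500 * 0.99933382 = 0.84943375
K * exp(-rT) = 0.9100 * 0.99958359 = 0.90962106
C = P + S*exp(-qT) - K*exp(-rT)
C = 0.0605 + 0.84943375 - 0.90962106 = 0.0003


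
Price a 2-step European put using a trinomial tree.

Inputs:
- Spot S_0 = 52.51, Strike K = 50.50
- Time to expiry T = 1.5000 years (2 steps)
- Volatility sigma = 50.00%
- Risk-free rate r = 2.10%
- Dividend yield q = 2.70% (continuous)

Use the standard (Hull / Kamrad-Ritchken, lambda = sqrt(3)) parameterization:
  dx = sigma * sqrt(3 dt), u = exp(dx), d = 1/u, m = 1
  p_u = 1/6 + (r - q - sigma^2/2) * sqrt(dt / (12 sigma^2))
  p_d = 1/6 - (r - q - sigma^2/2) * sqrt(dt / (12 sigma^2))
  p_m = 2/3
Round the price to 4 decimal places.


Answer: Price = V(0,0) = 9.7333

Derivation:
dt = T/N = 0.750000; dx = sigma*sqrt(3*dt) = 0.750000
u = exp(dx) = 2.117000; d = 1/u = 0.472367
p_u = 0.101167, p_m = 0.666667, p_d = 0.232167
Discount per step: exp(-r*dt) = 0.984373
Stock lattice S(k, j) with j the centered position index:
  k=0: S(0,+0) = 52.5100
  k=1: S(1,-1) = 24.8040; S(1,+0) = 52.5100; S(1,+1) = 111.1637
  k=2: S(2,-2) = 11.7166; S(2,-1) = 24.8040; S(2,+0) = 52.5100; S(2,+1) = 111.1637; S(2,+2) = 235.3335
Terminal payoffs V(N, j) = max(K - S_T, 0):
  V(2,-2) = 38.783435; V(2,-1) = 25.696032; V(2,+0) = 0.000000; V(2,+1) = 0.000000; V(2,+2) = 0.000000
Backward induction: V(k, j) = exp(-r*dt) * [p_u * V(k+1, j+1) + p_m * V(k+1, j) + p_d * V(k+1, j-1)]
  V(1,-1) = exp(-r*dt) * [p_u*0.000000 + p_m*25.696032 + p_d*38.783435] = 25.726509
  V(1,+0) = exp(-r*dt) * [p_u*0.000000 + p_m*0.000000 + p_d*25.696032] = 5.872537
  V(1,+1) = exp(-r*dt) * [p_u*0.000000 + p_m*0.000000 + p_d*0.000000] = 0.000000
  V(0,+0) = exp(-r*dt) * [p_u*0.000000 + p_m*5.872537 + p_d*25.726509] = 9.733349


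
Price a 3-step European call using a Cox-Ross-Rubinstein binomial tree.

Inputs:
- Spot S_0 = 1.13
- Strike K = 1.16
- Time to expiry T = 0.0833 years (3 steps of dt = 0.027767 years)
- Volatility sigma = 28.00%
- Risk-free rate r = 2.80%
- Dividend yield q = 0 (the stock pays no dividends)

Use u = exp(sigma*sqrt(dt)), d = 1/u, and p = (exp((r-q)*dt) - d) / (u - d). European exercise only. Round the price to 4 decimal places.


Answer: Price = V(0,0) = 0.0260

Derivation:
dt = T/N = 0.027767
u = exp(sigma*sqrt(dt)) = 1.047763; d = 1/u = 0.954414
p = (exp((r-q)*dt) - d) / (u - d) = 0.496670
Discount per step: exp(-r*dt) = 0.999223
Stock lattice S(k, i) with i counting down-moves:
  k=0: S(0,0) = 1.1300
  k=1: S(1,0) = 1.1840; S(1,1) = 1.0785
  k=2: S(2,0) = 1.2405; S(2,1) = 1.1300; S(2,2) = 1.0293
  k=3: S(3,0) = 1.2998; S(3,1) = 1.1840; S(3,2) = 1.0785; S(3,3) = 0.9824
Terminal payoffs V(N, i) = max(S_T - K, 0):
  V(3,0) = 0.139773; V(3,1) = 0.023972; V(3,2) = 0.000000; V(3,3) = 0.000000
Backward induction: V(k, i) = exp(-r*dt) * [p * V(k+1, i) + (1-p) * V(k+1, i+1)].
  V(2,0) = exp(-r*dt) * [p*0.139773 + (1-p)*0.023972] = 0.081424
  V(2,1) = exp(-r*dt) * [p*0.023972 + (1-p)*0.000000] = 0.011897
  V(2,2) = exp(-r*dt) * [p*0.000000 + (1-p)*0.000000] = 0.000000
  V(1,0) = exp(-r*dt) * [p*0.081424 + (1-p)*0.011897] = 0.046393
  V(1,1) = exp(-r*dt) * [p*0.011897 + (1-p)*0.000000] = 0.005904
  V(0,0) = exp(-r*dt) * [p*0.046393 + (1-p)*0.005904] = 0.025993


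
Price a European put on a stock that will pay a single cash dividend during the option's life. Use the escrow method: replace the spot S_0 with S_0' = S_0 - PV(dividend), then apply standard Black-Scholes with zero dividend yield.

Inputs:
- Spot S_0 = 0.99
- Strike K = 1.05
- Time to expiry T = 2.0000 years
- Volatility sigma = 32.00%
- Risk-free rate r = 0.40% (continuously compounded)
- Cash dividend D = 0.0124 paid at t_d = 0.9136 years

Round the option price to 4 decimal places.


PV(D) = D * exp(-r * t_d) = 0.0124 * 0.99635227 = 0.01235477
S_0' = S_0 - PV(D) = 0.9900 - 0.01235477 = 0.97764523
d1 = (ln(S_0'/K) + (r + sigma^2/2)*T) / (sigma*sqrt(T)) = 0.08618176
d2 = d1 - sigma*sqrt(T) = -0.36636658
exp(-rT) = 0.99203191
N(-d1) = 0.46566097; N(-d2) = 0.64295422
P = K * exp(-rT) * N(-d2) - S_0' * N(-d1) = 1.0500 * 0.99203191 * 0.64295422 - 0.97764523 * 0.46566097 = 0.2145

Answer: Price = 0.2145


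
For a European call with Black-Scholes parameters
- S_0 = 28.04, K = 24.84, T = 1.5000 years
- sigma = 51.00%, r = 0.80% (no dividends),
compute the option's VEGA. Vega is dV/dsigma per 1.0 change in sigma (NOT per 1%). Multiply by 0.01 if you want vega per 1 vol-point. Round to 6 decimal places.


d1 = 0.5255225030; d2 = -0.0990973814
phi(d1) = 0.3474878829; exp(-qT) = 1.0000000000; exp(-rT) = 0.9880717129
Vega = S * exp(-qT) * phi(d1) * sqrt(T) = 28.0400 * 1.0000000000 * 0.3474878829 * 1.2247448714 = 11.933375

Answer: Vega = 11.933375


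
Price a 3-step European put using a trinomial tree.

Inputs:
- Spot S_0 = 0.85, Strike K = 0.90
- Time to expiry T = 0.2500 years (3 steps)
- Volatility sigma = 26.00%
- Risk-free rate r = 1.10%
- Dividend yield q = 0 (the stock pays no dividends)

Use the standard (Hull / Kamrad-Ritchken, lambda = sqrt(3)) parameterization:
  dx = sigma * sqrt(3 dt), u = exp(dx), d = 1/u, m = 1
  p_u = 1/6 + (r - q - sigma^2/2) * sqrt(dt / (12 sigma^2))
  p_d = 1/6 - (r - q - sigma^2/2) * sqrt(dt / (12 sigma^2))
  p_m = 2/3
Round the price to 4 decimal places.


dt = T/N = 0.083333; dx = sigma*sqrt(3*dt) = 0.130000
u = exp(dx) = 1.138828; d = 1/u = 0.878095
p_u = 0.159359, p_m = 0.666667, p_d = 0.173974
Discount per step: exp(-r*dt) = 0.999084
Stock lattice S(k, j) with j the centered position index:
  k=0: S(0,+0) = 0.8500
  k=1: S(1,-1) = 0.7464; S(1,+0) = 0.8500; S(1,+1) = 0.9680
  k=2: S(2,-2) = 0.6554; S(2,-1) = 0.7464; S(2,+0) = 0.8500; S(2,+1) = 0.9680; S(2,+2) = 1.1024
  k=3: S(3,-3) = 0.5755; S(3,-2) = 0.6554; S(3,-1) = 0.7464; S(3,+0) = 0.8500; S(3,+1) = 0.9680; S(3,+2) = 1.1024; S(3,+3) = 1.2554
Terminal payoffs V(N, j) = max(K - S_T, 0):
  V(3,-3) = 0.324502; V(3,-2) = 0.244606; V(3,-1) = 0.153619; V(3,+0) = 0.050000; V(3,+1) = 0.000000; V(3,+2) = 0.000000; V(3,+3) = 0.000000
Backward induction: V(k, j) = exp(-r*dt) * [p_u * V(k+1, j+1) + p_m * V(k+1, j) + p_d * V(k+1, j-1)]
  V(2,-2) = exp(-r*dt) * [p_u*0.153619 + p_m*0.244606 + p_d*0.324502] = 0.243783
  V(2,-1) = exp(-r*dt) * [p_u*0.050000 + p_m*0.153619 + p_d*0.244606] = 0.152796
  V(2,+0) = exp(-r*dt) * [p_u*0.000000 + p_m*0.050000 + p_d*0.153619] = 0.060004
  V(2,+1) = exp(-r*dt) * [p_u*0.000000 + p_m*0.000000 + p_d*0.050000] = 0.008691
  V(2,+2) = exp(-r*dt) * [p_u*0.000000 + p_m*0.000000 + p_d*0.000000] = 0.000000
  V(1,-1) = exp(-r*dt) * [p_u*0.060004 + p_m*0.152796 + p_d*0.243783] = 0.153697
  V(1,+0) = exp(-r*dt) * [p_u*0.008691 + p_m*0.060004 + p_d*0.152796] = 0.067908
  V(1,+1) = exp(-r*dt) * [p_u*0.000000 + p_m*0.008691 + p_d*0.060004] = 0.016218
  V(0,+0) = exp(-r*dt) * [p_u*0.016218 + p_m*0.067908 + p_d*0.153697] = 0.074527

Answer: Price = V(0,0) = 0.0745


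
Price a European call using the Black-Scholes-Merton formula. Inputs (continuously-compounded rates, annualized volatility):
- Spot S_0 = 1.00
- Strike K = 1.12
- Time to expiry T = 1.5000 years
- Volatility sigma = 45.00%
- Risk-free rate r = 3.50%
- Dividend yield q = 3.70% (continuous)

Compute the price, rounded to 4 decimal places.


d1 = (ln(S/K) + (r - q + 0.5*sigma^2) * T) / (sigma * sqrt(T)) = 0.06449654
d2 = d1 - sigma * sqrt(T) = -0.48663865
exp(-rT) = 0.94885432; exp(-qT) = 0.94601202
C = S_0 * exp(-qT) * N(d1) - K * exp(-rT) * N(d2)
N(d1) = 0.52571257; N(d2) = 0.31325721
C = 1.0000 * 0.94601202 * 0.52571257 - 1.1200 * 0.94885432 * 0.31325721 = 0.1644

Answer: Price = 0.1644


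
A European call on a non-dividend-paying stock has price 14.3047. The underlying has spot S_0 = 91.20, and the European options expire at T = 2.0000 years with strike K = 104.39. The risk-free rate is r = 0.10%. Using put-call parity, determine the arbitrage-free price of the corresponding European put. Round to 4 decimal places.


Answer: Put price = 27.2861

Derivation:
Put-call parity: C - P = S_0 * exp(-qT) - K * exp(-rT).
S_0 * exp(-qT) = 91.2000 * 1.00000000 = 91.20000000
K * exp(-rT) = 104.3900 * 0.99800200 = 104.18142864
P = C - S*exp(-qT) + K*exp(-rT)
P = 14.3047 - 91.20000000 + 104.18142864 = 27.2861


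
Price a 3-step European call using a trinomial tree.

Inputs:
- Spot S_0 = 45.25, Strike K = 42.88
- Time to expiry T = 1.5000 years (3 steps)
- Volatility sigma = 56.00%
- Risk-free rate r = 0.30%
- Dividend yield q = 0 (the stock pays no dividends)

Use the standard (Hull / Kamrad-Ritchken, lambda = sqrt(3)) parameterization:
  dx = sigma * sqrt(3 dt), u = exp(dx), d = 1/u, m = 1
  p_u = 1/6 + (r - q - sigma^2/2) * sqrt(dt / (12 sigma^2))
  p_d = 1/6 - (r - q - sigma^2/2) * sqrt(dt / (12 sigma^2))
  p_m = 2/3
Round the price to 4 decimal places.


Answer: Price = V(0,0) = 11.9281

Derivation:
dt = T/N = 0.500000; dx = sigma*sqrt(3*dt) = 0.685857
u = exp(dx) = 1.985473; d = 1/u = 0.503658
p_u = 0.110605, p_m = 0.666667, p_d = 0.222728
Discount per step: exp(-r*dt) = 0.998501
Stock lattice S(k, j) with j the centered position index:
  k=0: S(0,+0) = 45.2500
  k=1: S(1,-1) = 22.7905; S(1,+0) = 45.2500; S(1,+1) = 89.8426
  k=2: S(2,-2) = 11.4786; S(2,-1) = 22.7905; S(2,+0) = 45.2500; S(2,+1) = 89.8426; S(2,+2) = 178.3801
  k=3: S(3,-3) = 5.7813; S(3,-2) = 11.4786; S(3,-1) = 22.7905; S(3,+0) = 45.2500; S(3,+1) = 89.8426; S(3,+2) = 178.3801; S(3,+3) = 354.1689
Terminal payoffs V(N, j) = max(S_T - K, 0):
  V(3,-3) = 0.000000; V(3,-2) = 0.000000; V(3,-1) = 0.000000; V(3,+0) = 2.370000; V(3,+1) = 46.962649; V(3,+2) = 135.500146; V(3,+3) = 311.288948
Backward induction: V(k, j) = exp(-r*dt) * [p_u * V(k+1, j+1) + p_m * V(k+1, j) + p_d * V(k+1, j-1)]
  V(2,-2) = exp(-r*dt) * [p_u*0.000000 + p_m*0.000000 + p_d*0.000000] = 0.000000
  V(2,-1) = exp(-r*dt) * [p_u*2.370000 + p_m*0.000000 + p_d*0.000000] = 0.261742
  V(2,+0) = exp(-r*dt) * [p_u*46.962649 + p_m*2.370000 + p_d*0.000000] = 6.764170
  V(2,+1) = exp(-r*dt) * [p_u*135.500146 + p_m*46.962649 + p_d*2.370000] = 46.753167
  V(2,+2) = exp(-r*dt) * [p_u*311.288948 + p_m*135.500146 + p_d*46.962649] = 135.020887
  V(1,-1) = exp(-r*dt) * [p_u*6.764170 + p_m*0.261742 + p_d*0.000000] = 0.921266
  V(1,+0) = exp(-r*dt) * [p_u*46.753167 + p_m*6.764170 + p_d*0.261742] = 9.724301
  V(1,+1) = exp(-r*dt) * [p_u*135.020887 + p_m*46.753167 + p_d*6.764170] = 47.538030
  V(0,+0) = exp(-r*dt) * [p_u*47.538030 + p_m*9.724301 + p_d*0.921266] = 11.928117


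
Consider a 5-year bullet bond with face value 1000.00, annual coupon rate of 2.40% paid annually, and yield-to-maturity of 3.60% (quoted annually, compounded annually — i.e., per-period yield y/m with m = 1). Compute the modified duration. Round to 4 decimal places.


Answer: Modified duration = 4.5979

Derivation:
Coupon per period c = face * coupon_rate / m = 24.000000
Periods per year m = 1; per-period yield y/m = 0.036000
Number of cashflows N = 5
Cashflows (t years, CF_t, discount factor 1/(1+y/m)^(m*t), PV):
  t = 1.0000: CF_t = 24.000000, DF = 0.965251, PV = 23.166023
  t = 2.0000: CF_t = 24.000000, DF = 0.931709, PV = 22.361026
  t = 3.0000: CF_t = 24.000000, DF = 0.899333, PV = 21.584002
  t = 4.0000: CF_t = 24.000000, DF = 0.868082, PV = 20.833979
  t = 5.0000: CF_t = 1024.000000, DF = 0.837917, PV = 858.027445
Price P = sum_t PV_t = 945.972476
First compute Macaulay numerator sum_t t * PV_t:
  t * PV_t at t = 1.0000: 23.166023
  t * PV_t at t = 2.0000: 44.722052
  t * PV_t at t = 3.0000: 64.752006
  t * PV_t at t = 4.0000: 83.335916
  t * PV_t at t = 5.0000: 4290.137226
Macaulay duration D = 4506.113224 / 945.972476 = 4.763472
Modified duration = D / (1 + y/m) = 4.763472 / (1 + 0.036000) = 4.597946


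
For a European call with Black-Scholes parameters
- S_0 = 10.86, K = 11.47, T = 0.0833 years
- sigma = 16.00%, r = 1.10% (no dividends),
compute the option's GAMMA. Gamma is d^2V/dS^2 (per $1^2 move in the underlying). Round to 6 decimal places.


Answer: Gamma = 0.415140

Derivation:
d1 = -1.1404821263; d2 = -1.1866609093
phi(d1) = 0.2081933063; exp(-qT) = 1.0000000000; exp(-rT) = 0.9990841197
Gamma = exp(-qT) * phi(d1) / (S * sigma * sqrt(T)) = 1.0000000000 * 0.2081933063 / (10.8600 * 0.1600 * 0.2886173938) = 0.415140


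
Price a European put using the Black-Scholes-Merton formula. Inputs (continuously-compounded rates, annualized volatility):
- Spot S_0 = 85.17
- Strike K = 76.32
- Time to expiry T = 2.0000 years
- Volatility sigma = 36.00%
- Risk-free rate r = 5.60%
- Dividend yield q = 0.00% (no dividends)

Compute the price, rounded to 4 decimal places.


d1 = (ln(S/K) + (r - q + 0.5*sigma^2) * T) / (sigma * sqrt(T)) = 0.69004632
d2 = d1 - sigma * sqrt(T) = 0.18092944
exp(-rT) = 0.89404426; exp(-qT) = 1.00000000
P = K * exp(-rT) * N(-d2) - S_0 * exp(-qT) * N(-d1)
N(-d1) = 0.24508253; N(-d2) = 0.42821148
P = 76.3200 * 0.89404426 * 0.42821148 - 85.1700 * 1.00000000 * 0.24508253 = 8.3447

Answer: Price = 8.3447


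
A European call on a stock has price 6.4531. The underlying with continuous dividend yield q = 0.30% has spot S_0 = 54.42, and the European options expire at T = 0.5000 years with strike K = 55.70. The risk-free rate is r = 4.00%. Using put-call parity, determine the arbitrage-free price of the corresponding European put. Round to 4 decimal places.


Answer: Put price = 6.7117

Derivation:
Put-call parity: C - P = S_0 * exp(-qT) - K * exp(-rT).
S_0 * exp(-qT) = 54.4200 * 0.99850112 = 54.33843119
K * exp(-rT) = 55.7000 * 0.98019867 = 54.59706610
P = C - S*exp(-qT) + K*exp(-rT)
P = 6.4531 - 54.33843119 + 54.59706610 = 6.7117


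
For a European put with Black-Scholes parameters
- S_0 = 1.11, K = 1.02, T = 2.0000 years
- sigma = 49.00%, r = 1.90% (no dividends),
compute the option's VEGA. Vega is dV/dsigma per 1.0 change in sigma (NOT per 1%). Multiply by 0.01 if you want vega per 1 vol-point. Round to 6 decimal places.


Answer: Vega = 0.546103

Derivation:
d1 = 0.5233418333; d2 = -0.1696228123
phi(d1) = 0.3478855020; exp(-qT) = 1.0000000000; exp(-rT) = 0.9627129409
Vega = S * exp(-qT) * phi(d1) * sqrt(T) = 1.1100 * 1.0000000000 * 0.3478855020 * 1.4142135624 = 0.546103


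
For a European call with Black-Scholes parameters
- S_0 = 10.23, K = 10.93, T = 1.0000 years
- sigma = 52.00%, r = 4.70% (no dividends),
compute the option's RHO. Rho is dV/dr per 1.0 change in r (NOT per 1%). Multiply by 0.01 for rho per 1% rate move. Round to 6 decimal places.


d1 = 0.2231024573; d2 = -0.2968975427
phi(d1) = 0.3891361929; exp(-qT) = 1.0000000000; exp(-rT) = 0.9540873976
N(d2) = 0.3832723661
Rho = K*T*exp(-rT)*N(d2) = 10.9300 * 1.0000 * 0.9540873976 * 0.3832723661 = 3.996831

Answer: Rho = 3.996831


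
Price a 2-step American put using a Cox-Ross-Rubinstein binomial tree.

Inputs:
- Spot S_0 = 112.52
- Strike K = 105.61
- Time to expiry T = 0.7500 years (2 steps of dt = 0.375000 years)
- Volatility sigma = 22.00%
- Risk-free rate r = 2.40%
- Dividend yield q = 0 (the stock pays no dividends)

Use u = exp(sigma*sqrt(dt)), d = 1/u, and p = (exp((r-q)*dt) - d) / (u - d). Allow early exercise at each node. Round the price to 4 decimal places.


Answer: Price = V(0,0) = 4.8324

Derivation:
dt = T/N = 0.375000
u = exp(sigma*sqrt(dt)) = 1.144219; d = 1/u = 0.873959
p = (exp((r-q)*dt) - d) / (u - d) = 0.499822
Discount per step: exp(-r*dt) = 0.991040
Stock lattice S(k, i) with i counting down-moves:
  k=0: S(0,0) = 112.5200
  k=1: S(1,0) = 128.7475; S(1,1) = 98.3379
  k=2: S(2,0) = 147.3153; S(2,1) = 112.5200; S(2,2) = 85.9432
Terminal payoffs V(N, i) = max(K - S_T, 0):
  V(2,0) = 0.000000; V(2,1) = 0.000000; V(2,2) = 19.666757
Backward induction: V(k, i) = exp(-r*dt) * [p * V(k+1, i) + (1-p) * V(k+1, i+1)]; then take max(V_cont, immediate exercise) for American.
  V(1,0) = exp(-r*dt) * [p*0.000000 + (1-p)*0.000000] = 0.000000; exercise = 0.000000; V(1,0) = max -> 0.000000
  V(1,1) = exp(-r*dt) * [p*0.000000 + (1-p)*19.666757] = 9.748745; exercise = 7.272145; V(1,1) = max -> 9.748745
  V(0,0) = exp(-r*dt) * [p*0.000000 + (1-p)*9.748745] = 4.832420; exercise = 0.000000; V(0,0) = max -> 4.832420


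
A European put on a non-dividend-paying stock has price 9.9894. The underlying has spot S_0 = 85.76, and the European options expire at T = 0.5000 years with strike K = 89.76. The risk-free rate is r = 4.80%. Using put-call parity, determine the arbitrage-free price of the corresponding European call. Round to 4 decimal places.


Answer: Call price = 8.1180

Derivation:
Put-call parity: C - P = S_0 * exp(-qT) - K * exp(-rT).
S_0 * exp(-qT) = 85.7600 * 1.00000000 = 85.76000000
K * exp(-rT) = 89.7600 * 0.97628571 = 87.63140531
C = P + S*exp(-qT) - K*exp(-rT)
C = 9.9894 + 85.76000000 - 87.63140531 = 8.1180


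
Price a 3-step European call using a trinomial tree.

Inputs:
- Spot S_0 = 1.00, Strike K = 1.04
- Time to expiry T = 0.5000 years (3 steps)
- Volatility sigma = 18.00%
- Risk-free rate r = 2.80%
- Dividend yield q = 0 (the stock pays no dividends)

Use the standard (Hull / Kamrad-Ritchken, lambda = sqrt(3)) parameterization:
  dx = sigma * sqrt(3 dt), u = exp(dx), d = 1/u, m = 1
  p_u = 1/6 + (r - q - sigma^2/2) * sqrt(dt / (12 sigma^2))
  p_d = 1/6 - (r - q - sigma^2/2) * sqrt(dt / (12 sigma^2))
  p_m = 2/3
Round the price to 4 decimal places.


dt = T/N = 0.166667; dx = sigma*sqrt(3*dt) = 0.127279
u = exp(dx) = 1.135734; d = 1/u = 0.880488
p_u = 0.174392, p_m = 0.666667, p_d = 0.158941
Discount per step: exp(-r*dt) = 0.995344
Stock lattice S(k, j) with j the centered position index:
  k=0: S(0,+0) = 1.0000
  k=1: S(1,-1) = 0.8805; S(1,+0) = 1.0000; S(1,+1) = 1.1357
  k=2: S(2,-2) = 0.7753; S(2,-1) = 0.8805; S(2,+0) = 1.0000; S(2,+1) = 1.1357; S(2,+2) = 1.2899
  k=3: S(3,-3) = 0.6826; S(3,-2) = 0.7753; S(3,-1) = 0.8805; S(3,+0) = 1.0000; S(3,+1) = 1.1357; S(3,+2) = 1.2899; S(3,+3) = 1.4650
Terminal payoffs V(N, j) = max(S_T - K, 0):
  V(3,-3) = 0.000000; V(3,-2) = 0.000000; V(3,-1) = 0.000000; V(3,+0) = 0.000000; V(3,+1) = 0.095734; V(3,+2) = 0.249892; V(3,+3) = 0.424974
Backward induction: V(k, j) = exp(-r*dt) * [p_u * V(k+1, j+1) + p_m * V(k+1, j) + p_d * V(k+1, j-1)]
  V(2,-2) = exp(-r*dt) * [p_u*0.000000 + p_m*0.000000 + p_d*0.000000] = 0.000000
  V(2,-1) = exp(-r*dt) * [p_u*0.000000 + p_m*0.000000 + p_d*0.000000] = 0.000000
  V(2,+0) = exp(-r*dt) * [p_u*0.095734 + p_m*0.000000 + p_d*0.000000] = 0.016618
  V(2,+1) = exp(-r*dt) * [p_u*0.249892 + p_m*0.095734 + p_d*0.000000] = 0.106902
  V(2,+2) = exp(-r*dt) * [p_u*0.424974 + p_m*0.249892 + p_d*0.095734] = 0.254731
  V(1,-1) = exp(-r*dt) * [p_u*0.016618 + p_m*0.000000 + p_d*0.000000] = 0.002884
  V(1,+0) = exp(-r*dt) * [p_u*0.106902 + p_m*0.016618 + p_d*0.000000] = 0.029583
  V(1,+1) = exp(-r*dt) * [p_u*0.254731 + p_m*0.106902 + p_d*0.016618] = 0.117781
  V(0,+0) = exp(-r*dt) * [p_u*0.117781 + p_m*0.029583 + p_d*0.002884] = 0.040531

Answer: Price = V(0,0) = 0.0405


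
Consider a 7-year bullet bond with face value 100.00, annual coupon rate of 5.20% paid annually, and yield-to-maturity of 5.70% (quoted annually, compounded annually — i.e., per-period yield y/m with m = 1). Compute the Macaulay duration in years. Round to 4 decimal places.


Coupon per period c = face * coupon_rate / m = 5.200000
Periods per year m = 1; per-period yield y/m = 0.057000
Number of cashflows N = 7
Cashflows (t years, CF_t, discount factor 1/(1+y/m)^(m*t), PV):
  t = 1.0000: CF_t = 5.200000, DF = 0.946074, PV = 4.919584
  t = 2.0000: CF_t = 5.200000, DF = 0.895056, PV = 4.654289
  t = 3.0000: CF_t = 5.200000, DF = 0.846789, PV = 4.403301
  t = 4.0000: CF_t = 5.200000, DF = 0.801125, PV = 4.165848
  t = 5.0000: CF_t = 5.200000, DF = 0.757923, PV = 3.941199
  t = 6.0000: CF_t = 5.200000, DF = 0.717051, PV = 3.728665
  t = 7.0000: CF_t = 105.200000, DF = 0.678383, PV = 71.365913
Price P = sum_t PV_t = 97.178800
Macaulay numerator sum_t t * PV_t:
  t * PV_t at t = 1.0000: 4.919584
  t * PV_t at t = 2.0000: 9.308578
  t * PV_t at t = 3.0000: 13.209903
  t * PV_t at t = 4.0000: 16.663391
  t * PV_t at t = 5.0000: 19.705997
  t * PV_t at t = 6.0000: 22.371993
  t * PV_t at t = 7.0000: 499.561394
Macaulay duration D = (sum_t t * PV_t) / P = 585.740840 / 97.178800 = 6.027455

Answer: Macaulay duration = 6.0275 years


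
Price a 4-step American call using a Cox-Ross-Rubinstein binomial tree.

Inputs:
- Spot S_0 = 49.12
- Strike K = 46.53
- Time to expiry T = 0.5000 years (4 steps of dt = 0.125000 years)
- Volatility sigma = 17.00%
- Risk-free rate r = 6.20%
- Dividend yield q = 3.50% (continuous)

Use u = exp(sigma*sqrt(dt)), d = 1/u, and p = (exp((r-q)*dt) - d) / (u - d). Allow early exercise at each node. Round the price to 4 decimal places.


Answer: Price = V(0,0) = 4.2721

Derivation:
dt = T/N = 0.125000
u = exp(sigma*sqrt(dt)) = 1.061947; d = 1/u = 0.941667
p = (exp((r-q)*dt) - d) / (u - d) = 0.513085
Discount per step: exp(-r*dt) = 0.992280
Stock lattice S(k, i) with i counting down-moves:
  k=0: S(0,0) = 49.1200
  k=1: S(1,0) = 52.1628; S(1,1) = 46.2547
  k=2: S(2,0) = 55.3942; S(2,1) = 49.1200; S(2,2) = 43.5565
  k=3: S(3,0) = 58.8257; S(3,1) = 52.1628; S(3,2) = 46.2547; S(3,3) = 41.0157
  k=4: S(4,0) = 62.4698; S(4,1) = 55.3942; S(4,2) = 49.1200; S(4,3) = 43.5565; S(4,4) = 38.6231
Terminal payoffs V(N, i) = max(S_T - K, 0):
  V(4,0) = 15.939759; V(4,1) = 8.864175; V(4,2) = 2.590000; V(4,3) = 0.000000; V(4,4) = 0.000000
Backward induction: V(k, i) = exp(-r*dt) * [p * V(k+1, i) + (1-p) * V(k+1, i+1)]; then take max(V_cont, immediate exercise) for American.
  V(3,0) = exp(-r*dt) * [p*15.939759 + (1-p)*8.864175] = 12.398095; exercise = 12.295681; V(3,0) = max -> 12.398095
  V(3,1) = exp(-r*dt) * [p*8.864175 + (1-p)*2.590000] = 5.764340; exercise = 5.632840; V(3,1) = max -> 5.764340
  V(3,2) = exp(-r*dt) * [p*2.590000 + (1-p)*0.000000] = 1.318632; exercise = 0.000000; V(3,2) = max -> 1.318632
  V(3,3) = exp(-r*dt) * [p*0.000000 + (1-p)*0.000000] = 0.000000; exercise = 0.000000; V(3,3) = max -> 0.000000
  V(2,0) = exp(-r*dt) * [p*12.398095 + (1-p)*5.764340] = 9.097244; exercise = 8.864175; V(2,0) = max -> 9.097244
  V(2,1) = exp(-r*dt) * [p*5.764340 + (1-p)*1.318632] = 3.571870; exercise = 2.590000; V(2,1) = max -> 3.571870
  V(2,2) = exp(-r*dt) * [p*1.318632 + (1-p)*0.000000] = 0.671347; exercise = 0.000000; V(2,2) = max -> 0.671347
  V(1,0) = exp(-r*dt) * [p*9.097244 + (1-p)*3.571870] = 6.357397; exercise = 5.632840; V(1,0) = max -> 6.357397
  V(1,1) = exp(-r*dt) * [p*3.571870 + (1-p)*0.671347] = 2.142891; exercise = 0.000000; V(1,1) = max -> 2.142891
  V(0,0) = exp(-r*dt) * [p*6.357397 + (1-p)*2.142891] = 4.272055; exercise = 2.590000; V(0,0) = max -> 4.272055


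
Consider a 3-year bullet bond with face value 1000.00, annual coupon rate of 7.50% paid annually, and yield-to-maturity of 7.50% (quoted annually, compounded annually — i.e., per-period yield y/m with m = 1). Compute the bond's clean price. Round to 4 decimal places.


Answer: Price = 1000.0000

Derivation:
Coupon per period c = face * coupon_rate / m = 75.000000
Periods per year m = 1; per-period yield y/m = 0.075000
Number of cashflows N = 3
Cashflows (t years, CF_t, discount factor 1/(1+y/m)^(m*t), PV):
  t = 1.0000: CF_t = 75.000000, DF = 0.930233, PV = 69.767442
  t = 2.0000: CF_t = 75.000000, DF = 0.865333, PV = 64.899946
  t = 3.0000: CF_t = 1075.000000, DF = 0.804961, PV = 865.332612
Price P = sum_t PV_t = 1000.000000


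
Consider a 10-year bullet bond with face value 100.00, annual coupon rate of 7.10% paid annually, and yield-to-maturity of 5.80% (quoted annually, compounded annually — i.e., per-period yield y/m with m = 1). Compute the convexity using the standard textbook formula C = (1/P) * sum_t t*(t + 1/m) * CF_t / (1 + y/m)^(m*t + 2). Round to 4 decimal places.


Coupon per period c = face * coupon_rate / m = 7.100000
Periods per year m = 1; per-period yield y/m = 0.058000
Number of cashflows N = 10
Cashflows (t years, CF_t, discount factor 1/(1+y/m)^(m*t), PV):
  t = 1.0000: CF_t = 7.100000, DF = 0.945180, PV = 6.710775
  t = 2.0000: CF_t = 7.100000, DF = 0.893364, PV = 6.342888
  t = 3.0000: CF_t = 7.100000, DF = 0.844390, PV = 5.995168
  t = 4.0000: CF_t = 7.100000, DF = 0.798100, PV = 5.666510
  t = 5.0000: CF_t = 7.100000, DF = 0.754348, PV = 5.355870
  t = 6.0000: CF_t = 7.100000, DF = 0.712994, PV = 5.062259
  t = 7.0000: CF_t = 7.100000, DF = 0.673908, PV = 4.784744
  t = 8.0000: CF_t = 7.100000, DF = 0.636964, PV = 4.522442
  t = 9.0000: CF_t = 7.100000, DF = 0.602045, PV = 4.274520
  t = 10.0000: CF_t = 107.100000, DF = 0.569041, PV = 60.944258
Price P = sum_t PV_t = 109.659433
Convexity numerator sum_t t*(t + 1/m) * CF_t / (1+y/m)^(m*t + 2):
  t = 1.0000: term = 11.990336
  t = 2.0000: term = 33.999061
  t = 3.0000: term = 64.270438
  t = 4.0000: term = 101.245176
  t = 5.0000: term = 143.542310
  t = 6.0000: term = 189.942565
  t = 7.0000: term = 239.373112
  t = 8.0000: term = 290.893601
  t = 9.0000: term = 343.683366
  t = 10.0000: term = 5988.997663
Convexity = (1/P) * sum = 7407.937627 / 109.659433 = 67.554039

Answer: Convexity = 67.5540
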